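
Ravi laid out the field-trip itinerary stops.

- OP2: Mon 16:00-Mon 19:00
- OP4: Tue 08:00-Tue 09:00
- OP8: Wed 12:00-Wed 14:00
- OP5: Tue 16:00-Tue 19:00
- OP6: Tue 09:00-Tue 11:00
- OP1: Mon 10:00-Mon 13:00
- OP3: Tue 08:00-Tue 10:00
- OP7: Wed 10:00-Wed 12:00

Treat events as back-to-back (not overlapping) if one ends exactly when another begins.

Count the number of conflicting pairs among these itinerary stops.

2

Sorted by start: OP1, OP2, OP3, OP4, OP6, OP5, OP7, OP8.
OP2 starts after OP1 ends; OP1 is clear from here.
OP3 starts after OP2 ends; OP2 is clear from here.
OP4 starts before OP3 ends → OP3 and OP4 overlap.
OP6 starts before OP3 ends → OP3 and OP6 overlap.
OP5 starts after OP3 ends; OP3 is clear from here.
OP6 starts exactly when OP4 ends (back-to-back, no overlap); OP4 is clear from here.
OP5 starts after OP6 ends; OP6 is clear from here.
OP7 starts after OP5 ends; OP5 is clear from here.
OP8 starts exactly when OP7 ends (back-to-back, no overlap).
Overlapping pairs: OP3 & OP4, OP3 & OP6 — 2 in total.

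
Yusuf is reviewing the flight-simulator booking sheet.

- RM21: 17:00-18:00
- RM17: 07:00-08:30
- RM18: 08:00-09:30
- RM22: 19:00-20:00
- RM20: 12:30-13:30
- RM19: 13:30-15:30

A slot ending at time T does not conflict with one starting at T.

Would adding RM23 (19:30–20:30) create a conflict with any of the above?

Yes — it overlaps RM22

RM17: ends 08:30 at or before RM23 starts 19:30 → clear.
RM18: ends 09:30 at or before RM23 starts 19:30 → clear.
RM20: ends 13:30 at or before RM23 starts 19:30 → clear.
RM19: ends 15:30 at or before RM23 starts 19:30 → clear.
RM21: ends 18:00 at or before RM23 starts 19:30 → clear.
RM22: starts 19:00 before RM23 ends 20:30, and ends 20:00 after RM23 starts 19:30 → overlap.
RM23 overlaps RM22.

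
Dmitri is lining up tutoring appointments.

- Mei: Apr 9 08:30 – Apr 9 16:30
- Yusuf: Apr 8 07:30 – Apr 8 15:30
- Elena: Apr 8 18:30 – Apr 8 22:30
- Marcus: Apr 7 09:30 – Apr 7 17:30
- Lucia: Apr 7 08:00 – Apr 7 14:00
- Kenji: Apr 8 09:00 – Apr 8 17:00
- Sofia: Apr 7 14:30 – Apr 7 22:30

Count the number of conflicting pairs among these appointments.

Sorted by start: Lucia, Marcus, Sofia, Yusuf, Kenji, Elena, Mei.
Marcus starts before Lucia ends → Lucia and Marcus overlap.
Sofia starts after Lucia ends — done with Lucia.
Sofia starts before Marcus ends → Marcus and Sofia overlap.
Yusuf starts after Marcus ends — done with Marcus.
Yusuf starts after Sofia ends — done with Sofia.
Kenji starts before Yusuf ends → Yusuf and Kenji overlap.
Elena starts after Yusuf ends — done with Yusuf.
Elena starts after Kenji ends — done with Kenji.
Mei starts after Elena ends.
Overlapping pairs: Kenji & Yusuf, Lucia & Marcus, Marcus & Sofia — 3 in total.

3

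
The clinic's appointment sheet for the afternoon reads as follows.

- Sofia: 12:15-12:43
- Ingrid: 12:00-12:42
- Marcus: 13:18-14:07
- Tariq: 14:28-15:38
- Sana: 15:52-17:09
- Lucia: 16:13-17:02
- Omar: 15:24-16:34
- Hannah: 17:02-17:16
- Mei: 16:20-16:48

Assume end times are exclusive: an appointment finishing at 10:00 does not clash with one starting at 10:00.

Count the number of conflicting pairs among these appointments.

9

Sorted by start: Ingrid, Sofia, Marcus, Tariq, Omar, Sana, Lucia, Mei, Hannah.
Sofia starts before Ingrid ends → Ingrid and Sofia overlap.
Marcus starts after Ingrid ends; Ingrid is clear from here.
Marcus starts after Sofia ends; Sofia is clear from here.
Tariq starts after Marcus ends; Marcus is clear from here.
Omar starts before Tariq ends → Tariq and Omar overlap.
Sana starts after Tariq ends; Tariq is clear from here.
Sana starts before Omar ends → Omar and Sana overlap.
Lucia starts before Omar ends → Omar and Lucia overlap.
Mei starts before Omar ends → Omar and Mei overlap.
Hannah starts after Omar ends.
Lucia starts before Sana ends → Sana and Lucia overlap.
Mei starts before Sana ends → Sana and Mei overlap.
Hannah starts before Sana ends → Sana and Hannah overlap.
Mei starts before Lucia ends → Lucia and Mei overlap.
Hannah starts exactly when Lucia ends (back-to-back, no overlap).
Hannah starts after Mei ends.
Overlapping pairs: Hannah & Sana, Ingrid & Sofia, Lucia & Mei, Lucia & Omar, Lucia & Sana, Mei & Omar, Mei & Sana, Omar & Sana, Omar & Tariq — 9 in total.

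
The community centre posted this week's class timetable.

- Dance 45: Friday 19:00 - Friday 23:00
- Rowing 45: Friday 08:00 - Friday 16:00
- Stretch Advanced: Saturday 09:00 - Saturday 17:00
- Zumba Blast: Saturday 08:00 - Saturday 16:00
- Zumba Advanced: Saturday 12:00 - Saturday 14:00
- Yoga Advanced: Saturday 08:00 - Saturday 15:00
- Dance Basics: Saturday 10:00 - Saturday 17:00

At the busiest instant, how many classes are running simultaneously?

5

Sweep the timeline, counting +1 at each start and −1 at each end (ends before starts at a tie):
Friday 08:00 start Rowing 45 → 1
Friday 16:00 end Rowing 45 → 0
Friday 19:00 start Dance 45 → 1
Friday 23:00 end Dance 45 → 0
Saturday 08:00 start Yoga Advanced → 1
Saturday 08:00 start Zumba Blast → 2
Saturday 09:00 start Stretch Advanced → 3
Saturday 10:00 start Dance Basics → 4
Saturday 12:00 start Zumba Advanced → 5
Saturday 14:00 end Zumba Advanced → 4
Saturday 15:00 end Yoga Advanced → 3
Saturday 16:00 end Zumba Blast → 2
Saturday 17:00 end Dance Basics → 1
Saturday 17:00 end Stretch Advanced → 0
Peak is 5, at Saturday 12:00 (Dance Basics, Stretch Advanced, Yoga Advanced, Zumba Advanced, Zumba Blast).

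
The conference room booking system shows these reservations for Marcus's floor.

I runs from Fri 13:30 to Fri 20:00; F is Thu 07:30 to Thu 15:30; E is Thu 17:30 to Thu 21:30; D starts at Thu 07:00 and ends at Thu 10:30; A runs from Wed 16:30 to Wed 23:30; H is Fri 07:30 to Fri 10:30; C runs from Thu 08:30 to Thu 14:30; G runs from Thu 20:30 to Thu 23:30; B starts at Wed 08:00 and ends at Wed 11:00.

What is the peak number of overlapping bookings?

Sweep the timeline, counting +1 at each start and −1 at each end (ends before starts at a tie):
Wed 08:00 start B → 1
Wed 11:00 end B → 0
Wed 16:30 start A → 1
Wed 23:30 end A → 0
Thu 07:00 start D → 1
Thu 07:30 start F → 2
Thu 08:30 start C → 3
Thu 10:30 end D → 2
Thu 14:30 end C → 1
Thu 15:30 end F → 0
Thu 17:30 start E → 1
Thu 20:30 start G → 2
Thu 21:30 end E → 1
Thu 23:30 end G → 0
Fri 07:30 start H → 1
Fri 10:30 end H → 0
Fri 13:30 start I → 1
Fri 20:00 end I → 0
Peak is 3, at Thu 08:30 (C, D, F).

3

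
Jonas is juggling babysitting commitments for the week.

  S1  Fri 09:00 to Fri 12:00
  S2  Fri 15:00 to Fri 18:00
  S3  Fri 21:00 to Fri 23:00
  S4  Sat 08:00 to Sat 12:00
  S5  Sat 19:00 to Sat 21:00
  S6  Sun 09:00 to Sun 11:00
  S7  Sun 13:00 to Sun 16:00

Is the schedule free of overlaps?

Sorted by start: S1, S2, S3, S4, S5, S6, S7.
S2 starts after S1 ends, so S1 has no further overlaps.
S3 starts after S2 ends, so S2 has no further overlaps.
S4 starts after S3 ends, so S3 has no further overlaps.
S5 starts after S4 ends, so S4 has no further overlaps.
S6 starts after S5 ends, so S5 has no further overlaps.
S7 starts after S6 ends.
Every pair is clear; the schedule has no overlaps.

Yes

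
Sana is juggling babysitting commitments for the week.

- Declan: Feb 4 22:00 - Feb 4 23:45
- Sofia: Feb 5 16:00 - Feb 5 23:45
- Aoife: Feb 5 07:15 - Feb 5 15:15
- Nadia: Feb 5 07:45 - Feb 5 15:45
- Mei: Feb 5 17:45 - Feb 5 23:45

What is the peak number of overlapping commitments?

Walk through starts and ends in time order (an end at T is processed before a start at T):
Feb 4 22:00 start Declan → 1
Feb 4 23:45 end Declan → 0
Feb 5 07:15 start Aoife → 1
Feb 5 07:45 start Nadia → 2
Feb 5 15:15 end Aoife → 1
Feb 5 15:45 end Nadia → 0
Feb 5 16:00 start Sofia → 1
Feb 5 17:45 start Mei → 2
Feb 5 23:45 end Mei → 1
Feb 5 23:45 end Sofia → 0
Peak is 2, at Feb 5 07:45 (Aoife, Nadia).

2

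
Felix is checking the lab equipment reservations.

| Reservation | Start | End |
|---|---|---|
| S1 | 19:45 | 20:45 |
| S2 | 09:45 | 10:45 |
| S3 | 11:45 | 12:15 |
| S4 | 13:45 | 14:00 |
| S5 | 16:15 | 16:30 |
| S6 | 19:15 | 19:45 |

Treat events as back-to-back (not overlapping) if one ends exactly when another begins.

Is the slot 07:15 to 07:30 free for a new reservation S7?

S2: starts 09:45 at or after S7 ends 07:30 → clear.
S3: starts 11:45 at or after S7 ends 07:30 → clear.
S4: starts 13:45 at or after S7 ends 07:30 → clear.
S5: starts 16:15 at or after S7 ends 07:30 → clear.
S6: starts 19:15 at or after S7 ends 07:30 → clear.
S1: starts 19:45 at or after S7 ends 07:30 → clear.

Yes — the slot is free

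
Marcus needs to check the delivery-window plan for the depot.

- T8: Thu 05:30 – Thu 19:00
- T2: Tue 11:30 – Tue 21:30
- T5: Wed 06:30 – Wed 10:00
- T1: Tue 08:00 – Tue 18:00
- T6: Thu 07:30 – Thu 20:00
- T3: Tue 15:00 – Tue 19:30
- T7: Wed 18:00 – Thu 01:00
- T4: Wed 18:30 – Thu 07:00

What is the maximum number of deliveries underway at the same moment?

Sweep the timeline, counting +1 at each start and −1 at each end (ends before starts at a tie):
Tue 08:00 start T1 → 1
Tue 11:30 start T2 → 2
Tue 15:00 start T3 → 3
Tue 18:00 end T1 → 2
Tue 19:30 end T3 → 1
Tue 21:30 end T2 → 0
Wed 06:30 start T5 → 1
Wed 10:00 end T5 → 0
Wed 18:00 start T7 → 1
Wed 18:30 start T4 → 2
Thu 01:00 end T7 → 1
Thu 05:30 start T8 → 2
Thu 07:00 end T4 → 1
Thu 07:30 start T6 → 2
Thu 19:00 end T8 → 1
Thu 20:00 end T6 → 0
Peak is 3, at Tue 15:00 (T1, T2, T3).

3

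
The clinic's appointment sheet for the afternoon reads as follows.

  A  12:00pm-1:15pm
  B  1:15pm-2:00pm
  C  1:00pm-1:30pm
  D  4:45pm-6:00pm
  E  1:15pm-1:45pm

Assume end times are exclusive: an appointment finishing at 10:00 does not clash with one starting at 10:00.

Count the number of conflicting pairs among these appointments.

4

Sorted by start: A, C, B, E, D.
C starts before A ends → A and C overlap.
B starts exactly when A ends (back-to-back, no overlap) — done with A.
B starts before C ends → C and B overlap.
E starts before C ends → C and E overlap.
D starts after C ends.
E starts before B ends → B and E overlap.
D starts after B ends.
D starts after E ends.
Overlapping pairs: A & C, B & C, B & E, C & E — 4 in total.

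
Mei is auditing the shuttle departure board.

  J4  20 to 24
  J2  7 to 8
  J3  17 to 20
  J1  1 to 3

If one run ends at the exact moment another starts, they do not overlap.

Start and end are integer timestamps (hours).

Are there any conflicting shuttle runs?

No

Sorted by start: J1, J2, J3, J4.
J2 starts after J1 ends — done with J1.
J3 starts after J2 ends — done with J2.
J4 starts exactly when J3 ends (back-to-back, no overlap).
Every pair is clear; the schedule has no overlaps.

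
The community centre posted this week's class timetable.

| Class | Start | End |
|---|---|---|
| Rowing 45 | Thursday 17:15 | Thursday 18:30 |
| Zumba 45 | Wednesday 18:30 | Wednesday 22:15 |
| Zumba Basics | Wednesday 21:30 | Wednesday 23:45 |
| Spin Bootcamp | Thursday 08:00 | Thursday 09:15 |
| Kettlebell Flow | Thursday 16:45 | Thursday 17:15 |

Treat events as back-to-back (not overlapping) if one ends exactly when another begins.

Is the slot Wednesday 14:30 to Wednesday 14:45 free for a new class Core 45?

Zumba 45: starts Wednesday 18:30 at or after Core 45 ends Wednesday 14:45 → clear.
Zumba Basics: starts Wednesday 21:30 at or after Core 45 ends Wednesday 14:45 → clear.
Spin Bootcamp: starts Thursday 08:00 at or after Core 45 ends Wednesday 14:45 → clear.
Kettlebell Flow: starts Thursday 16:45 at or after Core 45 ends Wednesday 14:45 → clear.
Rowing 45: starts Thursday 17:15 at or after Core 45 ends Wednesday 14:45 → clear.

Yes — the slot is free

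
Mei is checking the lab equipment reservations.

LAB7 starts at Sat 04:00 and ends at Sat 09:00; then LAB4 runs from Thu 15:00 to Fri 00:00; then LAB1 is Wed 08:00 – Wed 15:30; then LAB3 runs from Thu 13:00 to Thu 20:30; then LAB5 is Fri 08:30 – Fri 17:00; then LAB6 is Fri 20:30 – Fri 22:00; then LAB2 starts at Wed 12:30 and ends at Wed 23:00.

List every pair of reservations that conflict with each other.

Two intervals overlap when each starts before the other ends.
Sorted by start: LAB1, LAB2, LAB3, LAB4, LAB5, LAB6, LAB7.
LAB2 starts before LAB1 ends → LAB1 and LAB2 overlap.
LAB3 starts after LAB1 ends, so LAB1 has no further overlaps.
LAB3 starts after LAB2 ends, so LAB2 has no further overlaps.
LAB4 starts before LAB3 ends → LAB3 and LAB4 overlap.
LAB5 starts after LAB3 ends, so LAB3 has no further overlaps.
LAB5 starts after LAB4 ends, so LAB4 has no further overlaps.
LAB6 starts after LAB5 ends, so LAB5 has no further overlaps.
LAB7 starts after LAB6 ends.

LAB1 & LAB2, LAB3 & LAB4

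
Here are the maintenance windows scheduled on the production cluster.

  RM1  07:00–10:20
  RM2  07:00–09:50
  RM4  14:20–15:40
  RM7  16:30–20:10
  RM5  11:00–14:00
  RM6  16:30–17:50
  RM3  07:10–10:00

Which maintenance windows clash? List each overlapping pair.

RM1 & RM2, RM1 & RM3, RM2 & RM3, RM6 & RM7

Sorted by start: RM1, RM2, RM3, RM5, RM4, RM6, RM7.
RM2 starts before RM1 ends → RM1 and RM2 overlap.
RM3 starts before RM1 ends → RM1 and RM3 overlap.
RM5 starts after RM1 ends; RM1 is clear from here.
RM3 starts before RM2 ends → RM2 and RM3 overlap.
RM5 starts after RM2 ends; RM2 is clear from here.
RM5 starts after RM3 ends; RM3 is clear from here.
RM4 starts after RM5 ends; RM5 is clear from here.
RM6 starts after RM4 ends; RM4 is clear from here.
RM7 starts before RM6 ends → RM6 and RM7 overlap.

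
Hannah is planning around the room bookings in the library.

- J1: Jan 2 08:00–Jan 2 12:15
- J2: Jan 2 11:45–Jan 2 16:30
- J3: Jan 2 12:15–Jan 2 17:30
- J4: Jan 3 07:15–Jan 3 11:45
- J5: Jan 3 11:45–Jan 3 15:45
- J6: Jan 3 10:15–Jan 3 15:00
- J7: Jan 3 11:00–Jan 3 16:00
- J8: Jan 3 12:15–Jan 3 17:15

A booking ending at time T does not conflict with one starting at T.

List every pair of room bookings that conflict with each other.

J1 & J2, J2 & J3, J4 & J6, J4 & J7, J5 & J6, J5 & J7, J5 & J8, J6 & J7, J6 & J8, J7 & J8

Two intervals overlap when each starts before the other ends.
Sorted by start: J1, J2, J3, J4, J6, J7, J5, J8.
J2 starts before J1 ends → J1 and J2 overlap.
J3 starts exactly when J1 ends (back-to-back, no overlap), so J1 has no further overlaps.
J3 starts before J2 ends → J2 and J3 overlap.
J4 starts after J2 ends, so J2 has no further overlaps.
J4 starts after J3 ends, so J3 has no further overlaps.
J6 starts before J4 ends → J4 and J6 overlap.
J7 starts before J4 ends → J4 and J7 overlap.
J5 starts exactly when J4 ends (back-to-back, no overlap), so J4 has no further overlaps.
J7 starts before J6 ends → J6 and J7 overlap.
J5 starts before J6 ends → J6 and J5 overlap.
J8 starts before J6 ends → J6 and J8 overlap.
J5 starts before J7 ends → J7 and J5 overlap.
J8 starts before J7 ends → J7 and J8 overlap.
J8 starts before J5 ends → J5 and J8 overlap.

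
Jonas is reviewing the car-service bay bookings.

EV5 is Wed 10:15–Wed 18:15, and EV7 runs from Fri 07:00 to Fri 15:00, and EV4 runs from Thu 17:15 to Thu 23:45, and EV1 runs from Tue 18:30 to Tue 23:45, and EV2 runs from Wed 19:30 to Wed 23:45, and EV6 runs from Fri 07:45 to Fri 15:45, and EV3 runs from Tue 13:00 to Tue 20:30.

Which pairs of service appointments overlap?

EV1 & EV3, EV6 & EV7

Sorted by start: EV3, EV1, EV5, EV2, EV4, EV7, EV6.
EV1 starts before EV3 ends → EV3 and EV1 overlap.
EV5 starts after EV3 ends, so EV3 has no further overlaps.
EV5 starts after EV1 ends, so EV1 has no further overlaps.
EV2 starts after EV5 ends, so EV5 has no further overlaps.
EV4 starts after EV2 ends, so EV2 has no further overlaps.
EV7 starts after EV4 ends, so EV4 has no further overlaps.
EV6 starts before EV7 ends → EV7 and EV6 overlap.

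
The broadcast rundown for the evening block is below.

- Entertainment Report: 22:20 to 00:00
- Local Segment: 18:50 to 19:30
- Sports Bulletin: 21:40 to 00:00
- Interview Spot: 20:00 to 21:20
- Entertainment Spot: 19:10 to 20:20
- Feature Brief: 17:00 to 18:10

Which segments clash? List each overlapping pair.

Check each pair: they overlap iff neither finishes before the other starts.
Sorted by start: Feature Brief, Local Segment, Entertainment Spot, Interview Spot, Sports Bulletin, Entertainment Report.
Local Segment starts after Feature Brief ends, so Feature Brief has no further overlaps.
Entertainment Spot starts before Local Segment ends → Local Segment and Entertainment Spot overlap.
Interview Spot starts after Local Segment ends, so Local Segment has no further overlaps.
Interview Spot starts before Entertainment Spot ends → Entertainment Spot and Interview Spot overlap.
Sports Bulletin starts after Entertainment Spot ends, so Entertainment Spot has no further overlaps.
Sports Bulletin starts after Interview Spot ends, so Interview Spot has no further overlaps.
Entertainment Report starts before Sports Bulletin ends → Sports Bulletin and Entertainment Report overlap.

Entertainment Report & Sports Bulletin, Entertainment Spot & Interview Spot, Entertainment Spot & Local Segment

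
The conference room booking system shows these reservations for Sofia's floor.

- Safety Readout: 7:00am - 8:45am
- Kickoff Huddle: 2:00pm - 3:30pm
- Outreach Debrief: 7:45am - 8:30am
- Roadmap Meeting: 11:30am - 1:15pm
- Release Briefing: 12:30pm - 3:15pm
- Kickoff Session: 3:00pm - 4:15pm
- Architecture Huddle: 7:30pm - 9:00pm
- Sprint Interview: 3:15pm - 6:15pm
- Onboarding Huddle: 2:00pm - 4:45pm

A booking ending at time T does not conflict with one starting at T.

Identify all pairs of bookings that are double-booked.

Kickoff Huddle & Kickoff Session, Kickoff Huddle & Onboarding Huddle, Kickoff Huddle & Release Briefing, Kickoff Huddle & Sprint Interview, Kickoff Session & Onboarding Huddle, Kickoff Session & Release Briefing, Kickoff Session & Sprint Interview, Onboarding Huddle & Release Briefing, Onboarding Huddle & Sprint Interview, Outreach Debrief & Safety Readout, Release Briefing & Roadmap Meeting

Check each pair: they overlap iff neither finishes before the other starts.
Sorted by start: Safety Readout, Outreach Debrief, Roadmap Meeting, Release Briefing, Onboarding Huddle, Kickoff Huddle, Kickoff Session, Sprint Interview, Architecture Huddle.
Outreach Debrief starts before Safety Readout ends → Safety Readout and Outreach Debrief overlap.
Roadmap Meeting starts after Safety Readout ends; Safety Readout is clear from here.
Roadmap Meeting starts after Outreach Debrief ends; Outreach Debrief is clear from here.
Release Briefing starts before Roadmap Meeting ends → Roadmap Meeting and Release Briefing overlap.
Onboarding Huddle starts after Roadmap Meeting ends; Roadmap Meeting is clear from here.
Onboarding Huddle starts before Release Briefing ends → Release Briefing and Onboarding Huddle overlap.
Kickoff Huddle starts before Release Briefing ends → Release Briefing and Kickoff Huddle overlap.
Kickoff Session starts before Release Briefing ends → Release Briefing and Kickoff Session overlap.
Sprint Interview starts exactly when Release Briefing ends (back-to-back, no overlap); Release Briefing is clear from here.
Kickoff Huddle starts before Onboarding Huddle ends → Onboarding Huddle and Kickoff Huddle overlap.
Kickoff Session starts before Onboarding Huddle ends → Onboarding Huddle and Kickoff Session overlap.
Sprint Interview starts before Onboarding Huddle ends → Onboarding Huddle and Sprint Interview overlap.
Architecture Huddle starts after Onboarding Huddle ends.
Kickoff Session starts before Kickoff Huddle ends → Kickoff Huddle and Kickoff Session overlap.
Sprint Interview starts before Kickoff Huddle ends → Kickoff Huddle and Sprint Interview overlap.
Architecture Huddle starts after Kickoff Huddle ends.
Sprint Interview starts before Kickoff Session ends → Kickoff Session and Sprint Interview overlap.
Architecture Huddle starts after Kickoff Session ends.
Architecture Huddle starts after Sprint Interview ends.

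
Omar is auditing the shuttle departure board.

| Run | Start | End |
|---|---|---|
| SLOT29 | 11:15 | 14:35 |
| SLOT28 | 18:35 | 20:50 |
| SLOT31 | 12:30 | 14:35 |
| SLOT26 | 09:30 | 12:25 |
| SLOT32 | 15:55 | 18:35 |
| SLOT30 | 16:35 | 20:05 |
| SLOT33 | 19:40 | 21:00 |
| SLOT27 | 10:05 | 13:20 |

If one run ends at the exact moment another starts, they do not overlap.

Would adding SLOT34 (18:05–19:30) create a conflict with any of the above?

SLOT26: ends 12:25 at or before SLOT34 starts 18:05 → clear.
SLOT27: ends 13:20 at or before SLOT34 starts 18:05 → clear.
SLOT29: ends 14:35 at or before SLOT34 starts 18:05 → clear.
SLOT31: ends 14:35 at or before SLOT34 starts 18:05 → clear.
SLOT32: starts 15:55 before SLOT34 ends 19:30, and ends 18:35 after SLOT34 starts 18:05 → overlap.
SLOT30: starts 16:35 before SLOT34 ends 19:30, and ends 20:05 after SLOT34 starts 18:05 → overlap.
SLOT28: starts 18:35 before SLOT34 ends 19:30, and ends 20:50 after SLOT34 starts 18:05 → overlap.
SLOT33: starts 19:40 at or after SLOT34 ends 19:30 → clear.
SLOT34 overlaps SLOT28, SLOT30, SLOT32.

Yes — it overlaps SLOT28, SLOT30, SLOT32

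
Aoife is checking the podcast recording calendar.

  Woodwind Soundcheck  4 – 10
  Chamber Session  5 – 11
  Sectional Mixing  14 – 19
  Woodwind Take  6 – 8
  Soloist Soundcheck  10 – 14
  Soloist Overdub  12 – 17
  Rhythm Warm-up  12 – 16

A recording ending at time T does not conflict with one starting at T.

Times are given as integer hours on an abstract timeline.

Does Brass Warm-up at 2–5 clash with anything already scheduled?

Yes — it overlaps Woodwind Soundcheck

Woodwind Soundcheck: starts 4 before Brass Warm-up ends 5, and ends 10 after Brass Warm-up starts 2 → overlap.
Chamber Session: starts 5 at or after Brass Warm-up ends 5 → clear.
Woodwind Take: starts 6 at or after Brass Warm-up ends 5 → clear.
Soloist Soundcheck: starts 10 at or after Brass Warm-up ends 5 → clear.
Soloist Overdub: starts 12 at or after Brass Warm-up ends 5 → clear.
Rhythm Warm-up: starts 12 at or after Brass Warm-up ends 5 → clear.
Sectional Mixing: starts 14 at or after Brass Warm-up ends 5 → clear.
Brass Warm-up overlaps Woodwind Soundcheck.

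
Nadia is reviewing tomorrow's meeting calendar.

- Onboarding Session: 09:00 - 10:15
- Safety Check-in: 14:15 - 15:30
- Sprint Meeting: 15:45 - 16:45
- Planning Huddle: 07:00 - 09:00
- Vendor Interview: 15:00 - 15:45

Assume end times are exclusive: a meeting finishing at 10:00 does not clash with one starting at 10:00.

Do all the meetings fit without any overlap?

No

Check each pair: they overlap iff neither finishes before the other starts.
Sorted by start: Planning Huddle, Onboarding Session, Safety Check-in, Vendor Interview, Sprint Meeting.
Onboarding Session starts exactly when Planning Huddle ends (back-to-back, no overlap) — done with Planning Huddle.
Safety Check-in starts after Onboarding Session ends — done with Onboarding Session.
Vendor Interview starts before Safety Check-in ends → Safety Check-in and Vendor Interview overlap.
That's a conflict, so the schedule is not conflict-free.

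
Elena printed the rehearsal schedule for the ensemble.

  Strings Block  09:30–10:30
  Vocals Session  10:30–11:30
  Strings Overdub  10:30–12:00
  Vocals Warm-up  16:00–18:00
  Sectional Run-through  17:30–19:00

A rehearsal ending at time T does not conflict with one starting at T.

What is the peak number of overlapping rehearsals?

2

Sort all start/end points and keep a running count:
09:30 start Strings Block → 1
10:30 end Strings Block → 0
10:30 start Strings Overdub → 1
10:30 start Vocals Session → 2
11:30 end Vocals Session → 1
12:00 end Strings Overdub → 0
16:00 start Vocals Warm-up → 1
17:30 start Sectional Run-through → 2
18:00 end Vocals Warm-up → 1
19:00 end Sectional Run-through → 0
Peak is 2, at 10:30 (Strings Overdub, Vocals Session).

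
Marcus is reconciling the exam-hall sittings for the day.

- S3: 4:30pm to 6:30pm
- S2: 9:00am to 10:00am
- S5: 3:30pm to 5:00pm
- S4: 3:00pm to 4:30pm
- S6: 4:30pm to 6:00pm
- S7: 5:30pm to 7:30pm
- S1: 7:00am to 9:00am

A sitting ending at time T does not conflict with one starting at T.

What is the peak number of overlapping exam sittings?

Sort all start/end points and keep a running count:
7:00am start S1 → 1
9:00am end S1 → 0
9:00am start S2 → 1
10:00am end S2 → 0
3:00pm start S4 → 1
3:30pm start S5 → 2
4:30pm end S4 → 1
4:30pm start S3 → 2
4:30pm start S6 → 3
5:00pm end S5 → 2
5:30pm start S7 → 3
6:00pm end S6 → 2
6:30pm end S3 → 1
7:30pm end S7 → 0
Peak is 3, at 4:30pm (S3, S5, S6).

3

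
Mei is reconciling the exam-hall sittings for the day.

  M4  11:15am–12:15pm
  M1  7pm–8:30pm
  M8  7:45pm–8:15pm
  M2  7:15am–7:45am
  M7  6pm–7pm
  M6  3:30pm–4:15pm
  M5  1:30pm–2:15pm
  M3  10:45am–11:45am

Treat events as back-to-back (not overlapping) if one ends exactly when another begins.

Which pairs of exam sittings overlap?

Two intervals overlap when each starts before the other ends.
Sorted by start: M2, M3, M4, M5, M6, M7, M1, M8.
M3 starts after M2 ends; M2 is clear from here.
M4 starts before M3 ends → M3 and M4 overlap.
M5 starts after M3 ends; M3 is clear from here.
M5 starts after M4 ends; M4 is clear from here.
M6 starts after M5 ends; M5 is clear from here.
M7 starts after M6 ends; M6 is clear from here.
M1 starts exactly when M7 ends (back-to-back, no overlap); M7 is clear from here.
M8 starts before M1 ends → M1 and M8 overlap.

M1 & M8, M3 & M4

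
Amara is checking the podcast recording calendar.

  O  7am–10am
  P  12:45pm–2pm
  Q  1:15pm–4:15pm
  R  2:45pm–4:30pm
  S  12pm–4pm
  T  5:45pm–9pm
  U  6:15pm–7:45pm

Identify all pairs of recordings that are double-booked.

P & Q, P & S, Q & R, Q & S, R & S, T & U

Sorted by start: O, S, P, Q, R, T, U.
S starts after O ends; O is clear from here.
P starts before S ends → S and P overlap.
Q starts before S ends → S and Q overlap.
R starts before S ends → S and R overlap.
T starts after S ends; S is clear from here.
Q starts before P ends → P and Q overlap.
R starts after P ends; P is clear from here.
R starts before Q ends → Q and R overlap.
T starts after Q ends; Q is clear from here.
T starts after R ends; R is clear from here.
U starts before T ends → T and U overlap.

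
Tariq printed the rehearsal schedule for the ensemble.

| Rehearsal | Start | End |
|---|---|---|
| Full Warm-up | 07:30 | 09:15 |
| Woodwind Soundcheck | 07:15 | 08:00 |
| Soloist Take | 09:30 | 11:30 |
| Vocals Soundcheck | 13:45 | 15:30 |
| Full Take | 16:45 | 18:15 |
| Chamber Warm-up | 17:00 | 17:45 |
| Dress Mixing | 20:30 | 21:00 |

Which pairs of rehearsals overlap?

Chamber Warm-up & Full Take, Full Warm-up & Woodwind Soundcheck

Check each pair: they overlap iff neither finishes before the other starts.
Sorted by start: Woodwind Soundcheck, Full Warm-up, Soloist Take, Vocals Soundcheck, Full Take, Chamber Warm-up, Dress Mixing.
Full Warm-up starts before Woodwind Soundcheck ends → Woodwind Soundcheck and Full Warm-up overlap.
Soloist Take starts after Woodwind Soundcheck ends — done with Woodwind Soundcheck.
Soloist Take starts after Full Warm-up ends — done with Full Warm-up.
Vocals Soundcheck starts after Soloist Take ends — done with Soloist Take.
Full Take starts after Vocals Soundcheck ends — done with Vocals Soundcheck.
Chamber Warm-up starts before Full Take ends → Full Take and Chamber Warm-up overlap.
Dress Mixing starts after Full Take ends.
Dress Mixing starts after Chamber Warm-up ends.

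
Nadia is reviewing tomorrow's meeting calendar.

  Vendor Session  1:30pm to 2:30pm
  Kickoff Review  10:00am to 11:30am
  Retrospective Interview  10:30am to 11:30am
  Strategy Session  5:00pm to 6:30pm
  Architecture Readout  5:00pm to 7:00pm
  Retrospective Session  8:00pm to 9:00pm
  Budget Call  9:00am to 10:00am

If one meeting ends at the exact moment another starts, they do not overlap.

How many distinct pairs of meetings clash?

Check each pair: they overlap iff neither finishes before the other starts.
Sorted by start: Budget Call, Kickoff Review, Retrospective Interview, Vendor Session, Strategy Session, Architecture Readout, Retrospective Session.
Kickoff Review starts exactly when Budget Call ends (back-to-back, no overlap), so Budget Call has no further overlaps.
Retrospective Interview starts before Kickoff Review ends → Kickoff Review and Retrospective Interview overlap.
Vendor Session starts after Kickoff Review ends, so Kickoff Review has no further overlaps.
Vendor Session starts after Retrospective Interview ends, so Retrospective Interview has no further overlaps.
Strategy Session starts after Vendor Session ends, so Vendor Session has no further overlaps.
Architecture Readout starts before Strategy Session ends → Strategy Session and Architecture Readout overlap.
Retrospective Session starts after Strategy Session ends.
Retrospective Session starts after Architecture Readout ends.
Overlapping pairs: Architecture Readout & Strategy Session, Kickoff Review & Retrospective Interview — 2 in total.

2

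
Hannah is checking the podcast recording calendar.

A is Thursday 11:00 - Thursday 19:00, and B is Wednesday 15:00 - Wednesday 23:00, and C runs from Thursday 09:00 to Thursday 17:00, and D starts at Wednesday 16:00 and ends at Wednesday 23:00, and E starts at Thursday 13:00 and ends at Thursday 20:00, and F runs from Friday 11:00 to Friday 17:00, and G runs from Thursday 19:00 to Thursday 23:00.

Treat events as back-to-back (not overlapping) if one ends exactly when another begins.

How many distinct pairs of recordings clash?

Two intervals overlap when each starts before the other ends.
Sorted by start: B, D, C, A, E, G, F.
D starts before B ends → B and D overlap.
C starts after B ends, so B has no further overlaps.
C starts after D ends, so D has no further overlaps.
A starts before C ends → C and A overlap.
E starts before C ends → C and E overlap.
G starts after C ends, so C has no further overlaps.
E starts before A ends → A and E overlap.
G starts exactly when A ends (back-to-back, no overlap), so A has no further overlaps.
G starts before E ends → E and G overlap.
F starts after E ends.
F starts after G ends.
Overlapping pairs: A & C, A & E, B & D, C & E, E & G — 5 in total.

5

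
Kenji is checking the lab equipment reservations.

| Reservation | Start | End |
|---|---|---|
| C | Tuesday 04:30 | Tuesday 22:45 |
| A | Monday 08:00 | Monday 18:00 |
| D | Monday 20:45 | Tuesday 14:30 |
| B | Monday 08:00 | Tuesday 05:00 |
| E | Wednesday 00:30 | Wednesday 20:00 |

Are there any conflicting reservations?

Yes

Sorted by start: A, B, D, C, E.
B starts before A ends → A and B overlap.
That's a conflict, so the schedule is not conflict-free.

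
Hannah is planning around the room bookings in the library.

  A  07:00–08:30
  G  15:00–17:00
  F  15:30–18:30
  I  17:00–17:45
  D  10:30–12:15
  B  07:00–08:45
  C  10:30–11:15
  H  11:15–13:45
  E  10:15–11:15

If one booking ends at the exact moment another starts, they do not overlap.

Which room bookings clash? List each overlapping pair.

A & B, C & D, C & E, D & E, D & H, F & G, F & I

Sorted by start: A, B, E, C, D, H, G, F, I.
B starts before A ends → A and B overlap.
E starts after A ends — done with A.
E starts after B ends — done with B.
C starts before E ends → E and C overlap.
D starts before E ends → E and D overlap.
H starts exactly when E ends (back-to-back, no overlap) — done with E.
D starts before C ends → C and D overlap.
H starts exactly when C ends (back-to-back, no overlap) — done with C.
H starts before D ends → D and H overlap.
G starts after D ends — done with D.
G starts after H ends — done with H.
F starts before G ends → G and F overlap.
I starts exactly when G ends (back-to-back, no overlap).
I starts before F ends → F and I overlap.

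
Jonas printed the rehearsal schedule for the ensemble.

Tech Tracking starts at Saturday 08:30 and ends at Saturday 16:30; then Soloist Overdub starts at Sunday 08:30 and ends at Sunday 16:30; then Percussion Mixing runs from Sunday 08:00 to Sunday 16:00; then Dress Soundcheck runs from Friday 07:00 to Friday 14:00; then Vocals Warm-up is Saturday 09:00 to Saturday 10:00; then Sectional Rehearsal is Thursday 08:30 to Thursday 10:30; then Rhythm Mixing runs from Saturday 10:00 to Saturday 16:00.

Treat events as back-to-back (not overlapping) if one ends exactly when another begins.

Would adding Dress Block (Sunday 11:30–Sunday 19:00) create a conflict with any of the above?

Yes — it overlaps Percussion Mixing, Soloist Overdub

Sectional Rehearsal: ends Thursday 10:30 at or before Dress Block starts Sunday 11:30 → clear.
Dress Soundcheck: ends Friday 14:00 at or before Dress Block starts Sunday 11:30 → clear.
Tech Tracking: ends Saturday 16:30 at or before Dress Block starts Sunday 11:30 → clear.
Vocals Warm-up: ends Saturday 10:00 at or before Dress Block starts Sunday 11:30 → clear.
Rhythm Mixing: ends Saturday 16:00 at or before Dress Block starts Sunday 11:30 → clear.
Percussion Mixing: starts Sunday 08:00 before Dress Block ends Sunday 19:00, and ends Sunday 16:00 after Dress Block starts Sunday 11:30 → overlap.
Soloist Overdub: starts Sunday 08:30 before Dress Block ends Sunday 19:00, and ends Sunday 16:30 after Dress Block starts Sunday 11:30 → overlap.
Dress Block overlaps Soloist Overdub, Percussion Mixing.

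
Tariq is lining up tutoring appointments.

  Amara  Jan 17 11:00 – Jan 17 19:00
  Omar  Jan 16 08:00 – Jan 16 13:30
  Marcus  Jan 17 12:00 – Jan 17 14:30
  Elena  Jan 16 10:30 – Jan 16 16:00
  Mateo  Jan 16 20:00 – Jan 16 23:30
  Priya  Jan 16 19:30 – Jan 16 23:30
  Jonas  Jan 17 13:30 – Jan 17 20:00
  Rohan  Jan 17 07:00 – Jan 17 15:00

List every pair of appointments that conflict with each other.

Check each pair: they overlap iff neither finishes before the other starts.
Sorted by start: Omar, Elena, Priya, Mateo, Rohan, Amara, Marcus, Jonas.
Elena starts before Omar ends → Omar and Elena overlap.
Priya starts after Omar ends — done with Omar.
Priya starts after Elena ends — done with Elena.
Mateo starts before Priya ends → Priya and Mateo overlap.
Rohan starts after Priya ends — done with Priya.
Rohan starts after Mateo ends — done with Mateo.
Amara starts before Rohan ends → Rohan and Amara overlap.
Marcus starts before Rohan ends → Rohan and Marcus overlap.
Jonas starts before Rohan ends → Rohan and Jonas overlap.
Marcus starts before Amara ends → Amara and Marcus overlap.
Jonas starts before Amara ends → Amara and Jonas overlap.
Jonas starts before Marcus ends → Marcus and Jonas overlap.

Amara & Jonas, Amara & Marcus, Amara & Rohan, Elena & Omar, Jonas & Marcus, Jonas & Rohan, Marcus & Rohan, Mateo & Priya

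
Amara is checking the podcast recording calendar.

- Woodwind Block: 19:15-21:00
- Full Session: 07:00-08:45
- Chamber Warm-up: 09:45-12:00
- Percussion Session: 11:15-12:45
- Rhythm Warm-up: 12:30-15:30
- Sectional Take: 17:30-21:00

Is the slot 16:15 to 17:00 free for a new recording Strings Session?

Yes — the slot is free

Full Session: ends 08:45 at or before Strings Session starts 16:15 → clear.
Chamber Warm-up: ends 12:00 at or before Strings Session starts 16:15 → clear.
Percussion Session: ends 12:45 at or before Strings Session starts 16:15 → clear.
Rhythm Warm-up: ends 15:30 at or before Strings Session starts 16:15 → clear.
Sectional Take: starts 17:30 at or after Strings Session ends 17:00 → clear.
Woodwind Block: starts 19:15 at or after Strings Session ends 17:00 → clear.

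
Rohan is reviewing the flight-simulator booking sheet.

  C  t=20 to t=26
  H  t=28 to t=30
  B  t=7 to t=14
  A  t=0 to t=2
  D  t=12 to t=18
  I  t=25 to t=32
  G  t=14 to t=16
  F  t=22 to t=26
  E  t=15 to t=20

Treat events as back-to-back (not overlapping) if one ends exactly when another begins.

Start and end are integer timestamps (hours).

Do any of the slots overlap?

Yes

Sorted by start: A, B, D, G, E, C, F, I, H.
B starts after A ends, so A has no further overlaps.
D starts before B ends → B and D overlap.
That's a conflict, so the schedule is not conflict-free.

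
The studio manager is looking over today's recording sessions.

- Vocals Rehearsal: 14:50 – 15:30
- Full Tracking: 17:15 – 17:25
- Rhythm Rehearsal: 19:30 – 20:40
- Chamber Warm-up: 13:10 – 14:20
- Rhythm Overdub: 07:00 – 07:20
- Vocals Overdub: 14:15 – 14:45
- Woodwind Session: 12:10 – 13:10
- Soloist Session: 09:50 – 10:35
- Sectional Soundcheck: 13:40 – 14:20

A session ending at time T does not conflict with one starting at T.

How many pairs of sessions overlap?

3

Sorted by start: Rhythm Overdub, Soloist Session, Woodwind Session, Chamber Warm-up, Sectional Soundcheck, Vocals Overdub, Vocals Rehearsal, Full Tracking, Rhythm Rehearsal.
Soloist Session starts after Rhythm Overdub ends — done with Rhythm Overdub.
Woodwind Session starts after Soloist Session ends — done with Soloist Session.
Chamber Warm-up starts exactly when Woodwind Session ends (back-to-back, no overlap) — done with Woodwind Session.
Sectional Soundcheck starts before Chamber Warm-up ends → Chamber Warm-up and Sectional Soundcheck overlap.
Vocals Overdub starts before Chamber Warm-up ends → Chamber Warm-up and Vocals Overdub overlap.
Vocals Rehearsal starts after Chamber Warm-up ends — done with Chamber Warm-up.
Vocals Overdub starts before Sectional Soundcheck ends → Sectional Soundcheck and Vocals Overdub overlap.
Vocals Rehearsal starts after Sectional Soundcheck ends — done with Sectional Soundcheck.
Vocals Rehearsal starts after Vocals Overdub ends — done with Vocals Overdub.
Full Tracking starts after Vocals Rehearsal ends — done with Vocals Rehearsal.
Rhythm Rehearsal starts after Full Tracking ends.
Overlapping pairs: Chamber Warm-up & Sectional Soundcheck, Chamber Warm-up & Vocals Overdub, Sectional Soundcheck & Vocals Overdub — 3 in total.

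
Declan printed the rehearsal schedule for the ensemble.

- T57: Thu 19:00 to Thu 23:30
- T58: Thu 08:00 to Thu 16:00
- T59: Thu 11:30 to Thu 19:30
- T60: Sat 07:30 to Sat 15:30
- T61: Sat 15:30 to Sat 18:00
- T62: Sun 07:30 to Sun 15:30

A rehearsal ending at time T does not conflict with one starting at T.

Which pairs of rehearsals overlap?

T57 & T59, T58 & T59

Check each pair: they overlap iff neither finishes before the other starts.
Sorted by start: T58, T59, T57, T60, T61, T62.
T59 starts before T58 ends → T58 and T59 overlap.
T57 starts after T58 ends — done with T58.
T57 starts before T59 ends → T59 and T57 overlap.
T60 starts after T59 ends — done with T59.
T60 starts after T57 ends — done with T57.
T61 starts exactly when T60 ends (back-to-back, no overlap) — done with T60.
T62 starts after T61 ends.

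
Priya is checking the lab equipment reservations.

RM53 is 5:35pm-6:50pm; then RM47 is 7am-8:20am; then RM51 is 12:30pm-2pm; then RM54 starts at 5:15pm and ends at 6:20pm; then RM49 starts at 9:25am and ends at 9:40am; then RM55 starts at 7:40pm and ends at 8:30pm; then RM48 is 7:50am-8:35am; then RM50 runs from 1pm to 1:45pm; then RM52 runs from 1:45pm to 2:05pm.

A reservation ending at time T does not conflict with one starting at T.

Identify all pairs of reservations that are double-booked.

RM47 & RM48, RM50 & RM51, RM51 & RM52, RM53 & RM54

Sorted by start: RM47, RM48, RM49, RM51, RM50, RM52, RM54, RM53, RM55.
RM48 starts before RM47 ends → RM47 and RM48 overlap.
RM49 starts after RM47 ends, so RM47 has no further overlaps.
RM49 starts after RM48 ends, so RM48 has no further overlaps.
RM51 starts after RM49 ends, so RM49 has no further overlaps.
RM50 starts before RM51 ends → RM51 and RM50 overlap.
RM52 starts before RM51 ends → RM51 and RM52 overlap.
RM54 starts after RM51 ends, so RM51 has no further overlaps.
RM52 starts exactly when RM50 ends (back-to-back, no overlap), so RM50 has no further overlaps.
RM54 starts after RM52 ends, so RM52 has no further overlaps.
RM53 starts before RM54 ends → RM54 and RM53 overlap.
RM55 starts after RM54 ends.
RM55 starts after RM53 ends.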